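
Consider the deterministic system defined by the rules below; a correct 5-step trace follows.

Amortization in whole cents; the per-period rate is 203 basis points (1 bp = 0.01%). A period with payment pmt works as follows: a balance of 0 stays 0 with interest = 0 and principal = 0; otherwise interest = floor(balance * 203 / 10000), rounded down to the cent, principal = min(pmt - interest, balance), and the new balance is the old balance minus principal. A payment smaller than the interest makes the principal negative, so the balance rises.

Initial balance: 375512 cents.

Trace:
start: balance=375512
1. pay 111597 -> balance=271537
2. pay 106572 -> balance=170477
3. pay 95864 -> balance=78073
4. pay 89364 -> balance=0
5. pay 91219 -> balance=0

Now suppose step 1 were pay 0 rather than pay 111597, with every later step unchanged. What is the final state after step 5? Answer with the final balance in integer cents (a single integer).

(re-executing from step 1 with the substitution; state before step 1: balance=375512)
1. pay 0 -> balance=383134
2. pay 106572 -> balance=284339
3. pay 95864 -> balance=194247
4. pay 89364 -> balance=108826
5. pay 91219 -> balance=19816

19816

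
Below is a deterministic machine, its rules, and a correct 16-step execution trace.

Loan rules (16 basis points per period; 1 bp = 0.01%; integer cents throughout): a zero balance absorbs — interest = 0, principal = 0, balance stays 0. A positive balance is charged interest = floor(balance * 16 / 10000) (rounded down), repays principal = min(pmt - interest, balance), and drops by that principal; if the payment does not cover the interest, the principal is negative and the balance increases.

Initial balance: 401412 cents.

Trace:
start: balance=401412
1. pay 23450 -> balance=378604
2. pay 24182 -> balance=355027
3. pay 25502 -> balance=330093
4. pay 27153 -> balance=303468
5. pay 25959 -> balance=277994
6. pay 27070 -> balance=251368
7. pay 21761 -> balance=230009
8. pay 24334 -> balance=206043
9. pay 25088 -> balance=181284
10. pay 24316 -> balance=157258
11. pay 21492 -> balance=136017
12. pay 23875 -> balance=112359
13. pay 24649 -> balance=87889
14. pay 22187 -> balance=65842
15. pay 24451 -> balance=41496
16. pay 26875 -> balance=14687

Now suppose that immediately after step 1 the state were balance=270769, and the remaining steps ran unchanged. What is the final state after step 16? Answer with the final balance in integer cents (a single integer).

0

state after step 1 := balance=270769
2. pay 24182 -> balance=247020
3. pay 25502 -> balance=221913
4. pay 27153 -> balance=195115
5. pay 25959 -> balance=169468
6. pay 27070 -> balance=142669
7. pay 21761 -> balance=121136
8. pay 24334 -> balance=96995
9. pay 25088 -> balance=72062
10. pay 24316 -> balance=47861
11. pay 21492 -> balance=26445
12. pay 23875 -> balance=2612
13. pay 24649 -> balance=0
14. pay 22187 -> balance=0
15. pay 24451 -> balance=0
16. pay 26875 -> balance=0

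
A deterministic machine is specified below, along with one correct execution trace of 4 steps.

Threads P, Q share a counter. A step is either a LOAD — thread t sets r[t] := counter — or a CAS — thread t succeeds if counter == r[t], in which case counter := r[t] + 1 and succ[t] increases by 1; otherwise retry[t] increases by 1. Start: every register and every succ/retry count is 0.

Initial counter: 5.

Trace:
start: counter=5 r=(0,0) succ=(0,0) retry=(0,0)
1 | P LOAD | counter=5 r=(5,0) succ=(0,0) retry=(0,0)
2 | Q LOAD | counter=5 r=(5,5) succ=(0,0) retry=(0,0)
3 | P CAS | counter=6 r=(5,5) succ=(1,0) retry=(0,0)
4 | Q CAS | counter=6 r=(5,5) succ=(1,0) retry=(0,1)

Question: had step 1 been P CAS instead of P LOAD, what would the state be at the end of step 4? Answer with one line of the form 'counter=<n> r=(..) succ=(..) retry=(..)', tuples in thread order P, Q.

(re-executing from step 1 with the substitution; state before step 1: counter=5 r=(0,0) succ=(0,0) retry=(0,0))
1 | P CAS | counter=5 r=(0,0) succ=(0,0) retry=(1,0)
2 | Q LOAD | counter=5 r=(0,5) succ=(0,0) retry=(1,0)
3 | P CAS | counter=5 r=(0,5) succ=(0,0) retry=(2,0)
4 | Q CAS | counter=6 r=(0,5) succ=(0,1) retry=(2,0)

counter=6 r=(0,5) succ=(0,1) retry=(2,0)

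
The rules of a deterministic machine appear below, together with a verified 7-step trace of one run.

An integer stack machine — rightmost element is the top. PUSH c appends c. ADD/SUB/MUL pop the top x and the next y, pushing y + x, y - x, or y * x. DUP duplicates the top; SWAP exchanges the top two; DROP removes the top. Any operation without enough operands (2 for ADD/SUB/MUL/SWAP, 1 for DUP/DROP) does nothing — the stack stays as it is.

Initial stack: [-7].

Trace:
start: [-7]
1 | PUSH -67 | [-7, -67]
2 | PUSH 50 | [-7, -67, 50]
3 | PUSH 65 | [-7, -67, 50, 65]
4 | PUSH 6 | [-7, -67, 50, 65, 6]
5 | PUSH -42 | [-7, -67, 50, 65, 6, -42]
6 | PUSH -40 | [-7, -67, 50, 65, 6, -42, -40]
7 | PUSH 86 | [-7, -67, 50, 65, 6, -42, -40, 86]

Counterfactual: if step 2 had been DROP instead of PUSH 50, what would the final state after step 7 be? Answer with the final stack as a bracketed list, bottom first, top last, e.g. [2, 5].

(re-executing from step 2 with the substitution; state before step 2: [-7, -67])
2 | DROP | [-7]
3 | PUSH 65 | [-7, 65]
4 | PUSH 6 | [-7, 65, 6]
5 | PUSH -42 | [-7, 65, 6, -42]
6 | PUSH -40 | [-7, 65, 6, -42, -40]
7 | PUSH 86 | [-7, 65, 6, -42, -40, 86]

[-7, 65, 6, -42, -40, 86]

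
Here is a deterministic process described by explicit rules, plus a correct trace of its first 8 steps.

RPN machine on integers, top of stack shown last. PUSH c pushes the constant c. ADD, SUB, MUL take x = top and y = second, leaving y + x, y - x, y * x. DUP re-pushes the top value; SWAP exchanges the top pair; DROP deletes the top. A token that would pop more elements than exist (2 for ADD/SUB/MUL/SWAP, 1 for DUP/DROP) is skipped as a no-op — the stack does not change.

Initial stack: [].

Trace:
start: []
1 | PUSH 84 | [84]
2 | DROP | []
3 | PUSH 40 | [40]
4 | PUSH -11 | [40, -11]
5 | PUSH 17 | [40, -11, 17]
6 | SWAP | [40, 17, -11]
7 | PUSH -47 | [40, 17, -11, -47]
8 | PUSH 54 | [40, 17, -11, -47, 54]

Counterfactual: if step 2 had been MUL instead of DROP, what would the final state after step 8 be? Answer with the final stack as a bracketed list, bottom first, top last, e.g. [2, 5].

(re-executing from step 2 with the substitution; state before step 2: [84])
2 | MUL | [84]
3 | PUSH 40 | [84, 40]
4 | PUSH -11 | [84, 40, -11]
5 | PUSH 17 | [84, 40, -11, 17]
6 | SWAP | [84, 40, 17, -11]
7 | PUSH -47 | [84, 40, 17, -11, -47]
8 | PUSH 54 | [84, 40, 17, -11, -47, 54]

[84, 40, 17, -11, -47, 54]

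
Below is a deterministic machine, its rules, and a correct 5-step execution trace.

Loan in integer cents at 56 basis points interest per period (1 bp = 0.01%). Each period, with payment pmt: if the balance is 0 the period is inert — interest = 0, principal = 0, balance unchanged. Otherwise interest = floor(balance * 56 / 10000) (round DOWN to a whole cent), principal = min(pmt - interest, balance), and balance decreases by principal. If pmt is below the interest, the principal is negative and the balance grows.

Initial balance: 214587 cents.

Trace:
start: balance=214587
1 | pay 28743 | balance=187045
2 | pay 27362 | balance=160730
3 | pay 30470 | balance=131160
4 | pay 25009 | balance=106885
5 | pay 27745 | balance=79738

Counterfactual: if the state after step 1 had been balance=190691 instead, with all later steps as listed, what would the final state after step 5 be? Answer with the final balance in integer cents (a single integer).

state after step 1 := balance=190691
2 | pay 27362 | balance=164396
3 | pay 30470 | balance=134846
4 | pay 25009 | balance=110592
5 | pay 27745 | balance=83466

83466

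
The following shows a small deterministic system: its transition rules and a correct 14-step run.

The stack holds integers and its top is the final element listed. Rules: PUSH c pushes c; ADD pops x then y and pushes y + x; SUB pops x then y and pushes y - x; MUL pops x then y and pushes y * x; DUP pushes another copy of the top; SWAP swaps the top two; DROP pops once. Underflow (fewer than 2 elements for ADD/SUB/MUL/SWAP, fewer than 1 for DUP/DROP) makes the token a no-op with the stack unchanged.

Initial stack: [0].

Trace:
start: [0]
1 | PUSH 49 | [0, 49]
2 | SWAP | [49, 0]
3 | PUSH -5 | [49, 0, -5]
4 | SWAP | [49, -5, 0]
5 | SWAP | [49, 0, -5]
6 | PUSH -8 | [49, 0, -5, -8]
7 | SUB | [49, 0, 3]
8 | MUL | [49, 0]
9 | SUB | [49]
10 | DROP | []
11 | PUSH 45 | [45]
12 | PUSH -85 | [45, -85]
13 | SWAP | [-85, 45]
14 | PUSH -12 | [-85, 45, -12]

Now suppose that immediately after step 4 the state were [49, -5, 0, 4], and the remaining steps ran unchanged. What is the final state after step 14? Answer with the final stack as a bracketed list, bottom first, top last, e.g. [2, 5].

[49, -85, 45, -12]

state after step 4 := [49, -5, 0, 4]
5 | SWAP | [49, -5, 4, 0]
6 | PUSH -8 | [49, -5, 4, 0, -8]
7 | SUB | [49, -5, 4, 8]
8 | MUL | [49, -5, 32]
9 | SUB | [49, -37]
10 | DROP | [49]
11 | PUSH 45 | [49, 45]
12 | PUSH -85 | [49, 45, -85]
13 | SWAP | [49, -85, 45]
14 | PUSH -12 | [49, -85, 45, -12]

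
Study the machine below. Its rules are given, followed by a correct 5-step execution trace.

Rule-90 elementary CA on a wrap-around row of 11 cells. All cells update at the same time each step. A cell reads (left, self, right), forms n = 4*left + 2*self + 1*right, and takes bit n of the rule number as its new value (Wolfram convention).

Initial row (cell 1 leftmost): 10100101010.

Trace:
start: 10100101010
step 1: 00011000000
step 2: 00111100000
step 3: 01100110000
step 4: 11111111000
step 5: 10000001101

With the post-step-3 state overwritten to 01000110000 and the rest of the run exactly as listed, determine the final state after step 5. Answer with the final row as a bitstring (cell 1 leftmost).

state after step 3 := 01000110000
step 4: 10101111000
step 5: 00001001101

00001001101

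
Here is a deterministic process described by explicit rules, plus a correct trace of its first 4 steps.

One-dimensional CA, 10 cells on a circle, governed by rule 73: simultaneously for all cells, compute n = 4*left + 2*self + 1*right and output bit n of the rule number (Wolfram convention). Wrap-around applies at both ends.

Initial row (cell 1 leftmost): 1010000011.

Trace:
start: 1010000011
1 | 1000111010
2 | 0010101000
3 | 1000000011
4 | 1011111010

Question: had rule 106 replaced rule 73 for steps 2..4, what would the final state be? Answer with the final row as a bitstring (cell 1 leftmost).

(re-executing steps 2..4 under rule 106; state before step 2: 1000111010)
2 | 0001101101
3 | 0011111110
4 | 0110000010

0110000010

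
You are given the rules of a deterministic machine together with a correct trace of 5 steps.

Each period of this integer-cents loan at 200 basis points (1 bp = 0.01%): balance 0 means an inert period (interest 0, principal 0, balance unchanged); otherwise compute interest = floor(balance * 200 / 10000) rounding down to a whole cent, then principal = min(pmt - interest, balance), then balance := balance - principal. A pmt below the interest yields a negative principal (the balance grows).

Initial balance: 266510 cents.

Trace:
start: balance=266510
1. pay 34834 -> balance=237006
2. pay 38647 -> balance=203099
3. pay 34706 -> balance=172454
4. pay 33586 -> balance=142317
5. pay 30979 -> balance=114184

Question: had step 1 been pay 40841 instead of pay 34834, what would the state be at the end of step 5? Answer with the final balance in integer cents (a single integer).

(re-executing from step 1 with the substitution; state before step 1: balance=266510)
1. pay 40841 -> balance=230999
2. pay 38647 -> balance=196971
3. pay 34706 -> balance=166204
4. pay 33586 -> balance=135942
5. pay 30979 -> balance=107681

107681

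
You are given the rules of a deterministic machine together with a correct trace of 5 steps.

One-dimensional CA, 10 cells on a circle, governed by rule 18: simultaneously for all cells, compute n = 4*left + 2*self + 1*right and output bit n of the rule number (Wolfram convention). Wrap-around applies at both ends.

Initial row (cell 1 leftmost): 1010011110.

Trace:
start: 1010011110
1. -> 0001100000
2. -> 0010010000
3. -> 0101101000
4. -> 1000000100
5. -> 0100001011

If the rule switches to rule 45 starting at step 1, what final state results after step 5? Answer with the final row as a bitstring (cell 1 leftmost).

(re-executing steps 1..5 under rule 45; state before step 1: 1010011110)
1. -> 1110010001
2. -> 0000010101
3. -> 0111011111
4. -> 1100110000
5. -> 1000100110

1000100110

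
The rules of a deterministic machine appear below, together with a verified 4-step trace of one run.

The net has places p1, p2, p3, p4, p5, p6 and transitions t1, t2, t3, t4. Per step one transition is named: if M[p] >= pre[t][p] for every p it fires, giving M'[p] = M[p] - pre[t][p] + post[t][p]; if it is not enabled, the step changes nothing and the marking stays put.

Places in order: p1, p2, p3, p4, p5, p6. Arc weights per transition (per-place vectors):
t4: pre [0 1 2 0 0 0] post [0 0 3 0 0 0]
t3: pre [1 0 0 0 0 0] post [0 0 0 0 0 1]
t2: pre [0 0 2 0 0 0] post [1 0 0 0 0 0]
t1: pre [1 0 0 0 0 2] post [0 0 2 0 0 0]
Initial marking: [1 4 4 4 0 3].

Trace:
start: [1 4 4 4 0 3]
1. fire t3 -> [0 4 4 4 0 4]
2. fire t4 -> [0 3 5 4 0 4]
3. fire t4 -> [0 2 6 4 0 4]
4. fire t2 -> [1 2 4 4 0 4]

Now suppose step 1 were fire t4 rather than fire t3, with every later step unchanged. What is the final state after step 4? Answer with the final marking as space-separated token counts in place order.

(re-executing from step 1 with the substitution; state before step 1: [1 4 4 4 0 3])
1. fire t4 -> [1 3 5 4 0 3]
2. fire t4 -> [1 2 6 4 0 3]
3. fire t4 -> [1 1 7 4 0 3]
4. fire t2 -> [2 1 5 4 0 3]

2 1 5 4 0 3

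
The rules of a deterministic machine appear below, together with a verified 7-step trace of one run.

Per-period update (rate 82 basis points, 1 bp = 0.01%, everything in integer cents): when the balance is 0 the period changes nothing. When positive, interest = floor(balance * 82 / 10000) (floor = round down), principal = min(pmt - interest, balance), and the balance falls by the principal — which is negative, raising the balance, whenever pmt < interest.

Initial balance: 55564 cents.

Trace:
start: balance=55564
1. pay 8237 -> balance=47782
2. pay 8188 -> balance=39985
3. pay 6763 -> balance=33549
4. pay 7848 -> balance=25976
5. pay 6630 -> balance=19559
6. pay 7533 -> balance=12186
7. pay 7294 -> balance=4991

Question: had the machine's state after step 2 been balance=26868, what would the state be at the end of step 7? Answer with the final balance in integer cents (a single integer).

0

state after step 2 := balance=26868
3. pay 6763 -> balance=20325
4. pay 7848 -> balance=12643
5. pay 6630 -> balance=6116
6. pay 7533 -> balance=0
7. pay 7294 -> balance=0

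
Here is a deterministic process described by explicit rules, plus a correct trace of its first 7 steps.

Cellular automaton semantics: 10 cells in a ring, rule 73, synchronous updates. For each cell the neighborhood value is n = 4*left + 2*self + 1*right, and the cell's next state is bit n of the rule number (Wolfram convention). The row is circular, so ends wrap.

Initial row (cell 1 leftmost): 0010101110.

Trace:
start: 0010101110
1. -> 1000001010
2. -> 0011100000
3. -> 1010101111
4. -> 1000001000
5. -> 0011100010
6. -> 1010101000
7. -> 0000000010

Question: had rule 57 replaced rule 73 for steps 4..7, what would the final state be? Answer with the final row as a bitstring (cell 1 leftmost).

(re-executing steps 4..7 under rule 57; state before step 4: 1010101111)
4. -> 0101011000
5. -> 0010110111
6. -> 1001101100
7. -> 0101011010

0101011010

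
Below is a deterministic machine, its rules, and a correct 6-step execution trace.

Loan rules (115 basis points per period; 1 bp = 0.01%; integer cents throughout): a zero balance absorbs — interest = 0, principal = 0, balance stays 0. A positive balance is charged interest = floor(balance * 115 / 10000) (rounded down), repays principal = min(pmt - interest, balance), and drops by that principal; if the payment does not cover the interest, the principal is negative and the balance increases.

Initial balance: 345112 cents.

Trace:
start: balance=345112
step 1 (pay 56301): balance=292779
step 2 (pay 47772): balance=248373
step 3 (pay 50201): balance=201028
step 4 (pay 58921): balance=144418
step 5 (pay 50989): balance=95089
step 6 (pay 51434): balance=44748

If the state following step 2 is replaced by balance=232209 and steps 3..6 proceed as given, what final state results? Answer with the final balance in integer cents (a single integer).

27828

state after step 2 := balance=232209
step 3 (pay 50201): balance=184678
step 4 (pay 58921): balance=127880
step 5 (pay 50989): balance=78361
step 6 (pay 51434): balance=27828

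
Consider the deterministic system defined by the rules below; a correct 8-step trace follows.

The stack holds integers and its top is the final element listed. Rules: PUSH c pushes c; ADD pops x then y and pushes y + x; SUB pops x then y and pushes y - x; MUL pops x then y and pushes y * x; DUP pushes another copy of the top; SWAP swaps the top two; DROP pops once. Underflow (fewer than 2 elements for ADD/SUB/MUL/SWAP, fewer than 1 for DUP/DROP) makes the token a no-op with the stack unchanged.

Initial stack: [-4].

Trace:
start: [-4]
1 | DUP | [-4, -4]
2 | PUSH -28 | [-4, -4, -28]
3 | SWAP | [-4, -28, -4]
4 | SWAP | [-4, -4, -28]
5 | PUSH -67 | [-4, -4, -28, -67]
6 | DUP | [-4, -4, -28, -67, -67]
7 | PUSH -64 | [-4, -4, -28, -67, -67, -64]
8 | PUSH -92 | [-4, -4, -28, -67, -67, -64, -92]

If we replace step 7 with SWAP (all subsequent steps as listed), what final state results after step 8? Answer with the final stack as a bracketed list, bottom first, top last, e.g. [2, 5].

[-4, -4, -28, -67, -67, -92]

(re-executing from step 7 with the substitution; state before step 7: [-4, -4, -28, -67, -67])
7 | SWAP | [-4, -4, -28, -67, -67]
8 | PUSH -92 | [-4, -4, -28, -67, -67, -92]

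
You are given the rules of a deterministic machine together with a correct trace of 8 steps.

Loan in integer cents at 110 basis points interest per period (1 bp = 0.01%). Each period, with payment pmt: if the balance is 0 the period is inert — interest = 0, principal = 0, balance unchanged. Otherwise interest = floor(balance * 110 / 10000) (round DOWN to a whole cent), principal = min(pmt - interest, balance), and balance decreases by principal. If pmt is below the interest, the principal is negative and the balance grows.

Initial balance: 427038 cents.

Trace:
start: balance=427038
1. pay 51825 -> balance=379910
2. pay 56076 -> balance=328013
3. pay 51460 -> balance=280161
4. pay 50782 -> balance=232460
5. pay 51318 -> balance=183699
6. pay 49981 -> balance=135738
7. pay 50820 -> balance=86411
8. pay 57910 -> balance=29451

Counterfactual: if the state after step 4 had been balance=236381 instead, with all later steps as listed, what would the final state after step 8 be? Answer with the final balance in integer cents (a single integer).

state after step 4 := balance=236381
5. pay 51318 -> balance=187663
6. pay 49981 -> balance=139746
7. pay 50820 -> balance=90463
8. pay 57910 -> balance=33548

33548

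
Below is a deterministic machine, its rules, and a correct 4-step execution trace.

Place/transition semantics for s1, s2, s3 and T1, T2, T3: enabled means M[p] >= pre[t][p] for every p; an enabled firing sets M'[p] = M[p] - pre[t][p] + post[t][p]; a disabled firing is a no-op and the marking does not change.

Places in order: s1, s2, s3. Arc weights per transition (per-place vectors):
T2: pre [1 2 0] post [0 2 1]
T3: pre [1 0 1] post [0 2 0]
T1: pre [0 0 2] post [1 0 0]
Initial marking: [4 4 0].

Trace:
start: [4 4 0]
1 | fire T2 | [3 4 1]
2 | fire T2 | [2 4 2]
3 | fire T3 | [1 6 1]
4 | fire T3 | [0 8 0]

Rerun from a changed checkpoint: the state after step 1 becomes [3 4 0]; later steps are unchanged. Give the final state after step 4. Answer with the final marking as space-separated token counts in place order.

1 6 0

state after step 1 := [3 4 0]
2 | fire T2 | [2 4 1]
3 | fire T3 | [1 6 0]
4 | fire T3 | [1 6 0]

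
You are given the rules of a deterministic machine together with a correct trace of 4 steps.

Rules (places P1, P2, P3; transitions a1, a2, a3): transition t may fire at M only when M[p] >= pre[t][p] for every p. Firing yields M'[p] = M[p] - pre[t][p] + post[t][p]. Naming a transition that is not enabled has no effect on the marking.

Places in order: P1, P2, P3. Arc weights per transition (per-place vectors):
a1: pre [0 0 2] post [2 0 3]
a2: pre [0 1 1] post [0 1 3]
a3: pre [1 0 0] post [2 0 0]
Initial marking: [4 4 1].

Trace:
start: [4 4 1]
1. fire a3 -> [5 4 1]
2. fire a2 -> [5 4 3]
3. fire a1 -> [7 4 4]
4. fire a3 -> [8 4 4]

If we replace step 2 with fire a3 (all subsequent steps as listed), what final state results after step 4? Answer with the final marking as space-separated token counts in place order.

7 4 1

(re-executing from step 2 with the substitution; state before step 2: [5 4 1])
2. fire a3 -> [6 4 1]
3. fire a1 -> [6 4 1]
4. fire a3 -> [7 4 1]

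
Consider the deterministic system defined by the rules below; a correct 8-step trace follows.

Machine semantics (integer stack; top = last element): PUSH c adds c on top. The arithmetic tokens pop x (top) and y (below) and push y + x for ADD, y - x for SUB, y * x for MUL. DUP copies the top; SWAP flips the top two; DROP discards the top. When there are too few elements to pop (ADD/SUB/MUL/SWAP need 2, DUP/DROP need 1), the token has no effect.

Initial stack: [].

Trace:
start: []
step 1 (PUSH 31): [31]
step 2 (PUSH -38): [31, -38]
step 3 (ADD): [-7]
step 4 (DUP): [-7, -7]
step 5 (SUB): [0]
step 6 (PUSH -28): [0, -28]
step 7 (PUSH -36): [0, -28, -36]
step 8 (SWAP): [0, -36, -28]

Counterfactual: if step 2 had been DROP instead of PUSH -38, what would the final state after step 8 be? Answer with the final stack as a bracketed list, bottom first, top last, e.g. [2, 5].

(re-executing from step 2 with the substitution; state before step 2: [31])
step 2 (DROP): []
step 3 (ADD): []
step 4 (DUP): []
step 5 (SUB): []
step 6 (PUSH -28): [-28]
step 7 (PUSH -36): [-28, -36]
step 8 (SWAP): [-36, -28]

[-36, -28]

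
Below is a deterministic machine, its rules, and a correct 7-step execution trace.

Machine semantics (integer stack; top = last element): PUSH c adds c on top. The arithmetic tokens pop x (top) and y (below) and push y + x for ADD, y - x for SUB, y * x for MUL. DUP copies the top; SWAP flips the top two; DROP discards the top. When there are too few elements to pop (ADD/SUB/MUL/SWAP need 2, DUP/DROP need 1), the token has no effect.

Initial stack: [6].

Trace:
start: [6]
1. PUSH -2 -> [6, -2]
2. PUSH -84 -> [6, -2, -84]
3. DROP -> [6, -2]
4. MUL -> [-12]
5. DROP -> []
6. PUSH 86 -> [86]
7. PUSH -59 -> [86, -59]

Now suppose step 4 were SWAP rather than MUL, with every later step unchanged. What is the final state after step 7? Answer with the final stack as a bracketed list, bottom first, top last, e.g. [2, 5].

(re-executing from step 4 with the substitution; state before step 4: [6, -2])
4. SWAP -> [-2, 6]
5. DROP -> [-2]
6. PUSH 86 -> [-2, 86]
7. PUSH -59 -> [-2, 86, -59]

[-2, 86, -59]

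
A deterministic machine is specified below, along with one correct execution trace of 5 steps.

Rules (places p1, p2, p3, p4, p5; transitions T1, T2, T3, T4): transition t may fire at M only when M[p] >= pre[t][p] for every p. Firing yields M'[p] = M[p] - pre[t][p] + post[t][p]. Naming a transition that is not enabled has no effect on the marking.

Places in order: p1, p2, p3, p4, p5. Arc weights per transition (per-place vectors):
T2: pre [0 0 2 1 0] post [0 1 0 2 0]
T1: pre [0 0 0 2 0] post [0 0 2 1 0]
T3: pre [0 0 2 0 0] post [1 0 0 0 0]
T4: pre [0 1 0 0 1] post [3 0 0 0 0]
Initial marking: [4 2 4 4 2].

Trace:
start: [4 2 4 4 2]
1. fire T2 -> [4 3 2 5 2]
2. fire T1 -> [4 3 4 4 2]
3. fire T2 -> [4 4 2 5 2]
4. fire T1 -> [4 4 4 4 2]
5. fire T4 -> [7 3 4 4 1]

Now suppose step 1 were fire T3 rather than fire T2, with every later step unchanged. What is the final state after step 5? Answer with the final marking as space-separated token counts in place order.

(re-executing from step 1 with the substitution; state before step 1: [4 2 4 4 2])
1. fire T3 -> [5 2 2 4 2]
2. fire T1 -> [5 2 4 3 2]
3. fire T2 -> [5 3 2 4 2]
4. fire T1 -> [5 3 4 3 2]
5. fire T4 -> [8 2 4 3 1]

8 2 4 3 1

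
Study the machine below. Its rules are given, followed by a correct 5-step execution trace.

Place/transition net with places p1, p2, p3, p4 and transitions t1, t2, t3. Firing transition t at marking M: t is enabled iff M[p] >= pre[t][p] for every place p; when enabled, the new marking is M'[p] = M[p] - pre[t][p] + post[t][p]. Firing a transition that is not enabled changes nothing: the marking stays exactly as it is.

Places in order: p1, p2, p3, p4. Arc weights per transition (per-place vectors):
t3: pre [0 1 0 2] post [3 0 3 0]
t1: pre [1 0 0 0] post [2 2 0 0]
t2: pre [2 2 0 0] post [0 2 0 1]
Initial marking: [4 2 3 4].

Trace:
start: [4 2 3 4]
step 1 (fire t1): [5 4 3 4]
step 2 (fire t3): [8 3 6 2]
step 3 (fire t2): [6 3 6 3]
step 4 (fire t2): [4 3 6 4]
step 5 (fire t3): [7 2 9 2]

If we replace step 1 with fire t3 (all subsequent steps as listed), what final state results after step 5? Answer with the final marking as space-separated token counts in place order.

(re-executing from step 1 with the substitution; state before step 1: [4 2 3 4])
step 1 (fire t3): [7 1 6 2]
step 2 (fire t3): [10 0 9 0]
step 3 (fire t2): [10 0 9 0]
step 4 (fire t2): [10 0 9 0]
step 5 (fire t3): [10 0 9 0]

10 0 9 0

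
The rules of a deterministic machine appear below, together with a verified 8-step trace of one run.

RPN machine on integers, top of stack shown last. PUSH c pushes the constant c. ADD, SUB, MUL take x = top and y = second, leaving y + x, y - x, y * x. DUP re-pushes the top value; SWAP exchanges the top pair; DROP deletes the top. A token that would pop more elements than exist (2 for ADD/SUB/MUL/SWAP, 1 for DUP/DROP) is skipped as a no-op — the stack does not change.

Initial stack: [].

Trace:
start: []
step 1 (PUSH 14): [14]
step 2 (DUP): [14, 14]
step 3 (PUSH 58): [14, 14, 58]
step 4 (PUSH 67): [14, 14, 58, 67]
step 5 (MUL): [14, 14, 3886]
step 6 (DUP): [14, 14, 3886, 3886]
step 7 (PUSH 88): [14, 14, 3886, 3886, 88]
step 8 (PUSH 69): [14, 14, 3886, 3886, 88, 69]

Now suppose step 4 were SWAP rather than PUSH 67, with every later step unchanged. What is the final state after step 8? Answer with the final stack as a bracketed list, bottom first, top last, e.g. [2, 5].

[14, 812, 812, 88, 69]

(re-executing from step 4 with the substitution; state before step 4: [14, 14, 58])
step 4 (SWAP): [14, 58, 14]
step 5 (MUL): [14, 812]
step 6 (DUP): [14, 812, 812]
step 7 (PUSH 88): [14, 812, 812, 88]
step 8 (PUSH 69): [14, 812, 812, 88, 69]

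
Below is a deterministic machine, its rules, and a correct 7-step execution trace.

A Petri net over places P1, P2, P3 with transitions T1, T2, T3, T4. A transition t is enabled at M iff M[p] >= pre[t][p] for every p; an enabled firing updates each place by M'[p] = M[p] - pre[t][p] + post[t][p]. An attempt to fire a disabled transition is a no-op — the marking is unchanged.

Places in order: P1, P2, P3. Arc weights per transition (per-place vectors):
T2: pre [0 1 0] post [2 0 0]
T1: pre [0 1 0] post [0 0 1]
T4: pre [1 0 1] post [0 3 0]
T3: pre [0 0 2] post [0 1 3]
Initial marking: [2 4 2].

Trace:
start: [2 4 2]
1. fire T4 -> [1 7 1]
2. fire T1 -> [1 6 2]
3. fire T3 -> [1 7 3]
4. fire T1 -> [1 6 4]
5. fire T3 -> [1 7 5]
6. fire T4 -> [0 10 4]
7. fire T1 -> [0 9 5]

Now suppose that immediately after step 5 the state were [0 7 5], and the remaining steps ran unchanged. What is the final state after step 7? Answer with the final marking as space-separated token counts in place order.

state after step 5 := [0 7 5]
6. fire T4 -> [0 7 5]
7. fire T1 -> [0 6 6]

0 6 6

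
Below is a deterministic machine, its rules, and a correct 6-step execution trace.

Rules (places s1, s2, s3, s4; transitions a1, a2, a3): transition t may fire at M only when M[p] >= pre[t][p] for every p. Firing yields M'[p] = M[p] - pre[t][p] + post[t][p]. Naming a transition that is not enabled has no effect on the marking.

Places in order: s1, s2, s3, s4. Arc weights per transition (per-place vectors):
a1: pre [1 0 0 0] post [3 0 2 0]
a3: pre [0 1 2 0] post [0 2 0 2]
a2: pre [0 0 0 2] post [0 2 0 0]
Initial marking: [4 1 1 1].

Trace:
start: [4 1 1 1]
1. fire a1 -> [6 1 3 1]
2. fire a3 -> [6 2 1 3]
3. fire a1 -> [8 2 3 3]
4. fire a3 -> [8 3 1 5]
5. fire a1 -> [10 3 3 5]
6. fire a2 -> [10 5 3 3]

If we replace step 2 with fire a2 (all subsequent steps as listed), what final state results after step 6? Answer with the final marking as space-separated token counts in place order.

(re-executing from step 2 with the substitution; state before step 2: [6 1 3 1])
2. fire a2 -> [6 1 3 1]
3. fire a1 -> [8 1 5 1]
4. fire a3 -> [8 2 3 3]
5. fire a1 -> [10 2 5 3]
6. fire a2 -> [10 4 5 1]

10 4 5 1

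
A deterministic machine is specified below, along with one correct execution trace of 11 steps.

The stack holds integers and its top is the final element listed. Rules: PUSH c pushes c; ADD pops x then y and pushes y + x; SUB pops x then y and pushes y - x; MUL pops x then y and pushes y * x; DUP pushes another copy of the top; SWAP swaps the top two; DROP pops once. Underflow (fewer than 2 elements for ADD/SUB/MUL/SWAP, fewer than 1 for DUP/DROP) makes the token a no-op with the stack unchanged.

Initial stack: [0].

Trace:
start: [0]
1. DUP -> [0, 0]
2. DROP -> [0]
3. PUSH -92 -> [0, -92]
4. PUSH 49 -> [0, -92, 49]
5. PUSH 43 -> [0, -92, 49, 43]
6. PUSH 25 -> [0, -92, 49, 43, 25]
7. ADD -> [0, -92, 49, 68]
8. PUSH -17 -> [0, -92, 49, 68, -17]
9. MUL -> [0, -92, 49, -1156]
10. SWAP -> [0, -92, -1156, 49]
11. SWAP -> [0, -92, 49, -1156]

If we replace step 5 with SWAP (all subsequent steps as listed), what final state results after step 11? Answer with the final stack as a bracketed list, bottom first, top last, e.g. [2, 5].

[0, 49, 1139]

(re-executing from step 5 with the substitution; state before step 5: [0, -92, 49])
5. SWAP -> [0, 49, -92]
6. PUSH 25 -> [0, 49, -92, 25]
7. ADD -> [0, 49, -67]
8. PUSH -17 -> [0, 49, -67, -17]
9. MUL -> [0, 49, 1139]
10. SWAP -> [0, 1139, 49]
11. SWAP -> [0, 49, 1139]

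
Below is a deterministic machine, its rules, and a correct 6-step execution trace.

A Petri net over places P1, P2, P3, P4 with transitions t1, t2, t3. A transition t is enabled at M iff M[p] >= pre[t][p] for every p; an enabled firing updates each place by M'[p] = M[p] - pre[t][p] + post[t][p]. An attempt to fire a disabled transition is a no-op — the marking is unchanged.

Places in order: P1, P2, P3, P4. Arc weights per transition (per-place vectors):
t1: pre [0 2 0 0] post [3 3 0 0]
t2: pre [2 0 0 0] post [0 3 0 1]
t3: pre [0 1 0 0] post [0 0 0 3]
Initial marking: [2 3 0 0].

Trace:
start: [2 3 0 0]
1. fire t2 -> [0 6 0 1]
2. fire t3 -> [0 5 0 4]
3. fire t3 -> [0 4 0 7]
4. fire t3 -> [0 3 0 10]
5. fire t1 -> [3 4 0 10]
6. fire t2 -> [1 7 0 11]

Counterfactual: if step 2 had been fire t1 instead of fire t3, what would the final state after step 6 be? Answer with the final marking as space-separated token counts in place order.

(re-executing from step 2 with the substitution; state before step 2: [0 6 0 1])
2. fire t1 -> [3 7 0 1]
3. fire t3 -> [3 6 0 4]
4. fire t3 -> [3 5 0 7]
5. fire t1 -> [6 6 0 7]
6. fire t2 -> [4 9 0 8]

4 9 0 8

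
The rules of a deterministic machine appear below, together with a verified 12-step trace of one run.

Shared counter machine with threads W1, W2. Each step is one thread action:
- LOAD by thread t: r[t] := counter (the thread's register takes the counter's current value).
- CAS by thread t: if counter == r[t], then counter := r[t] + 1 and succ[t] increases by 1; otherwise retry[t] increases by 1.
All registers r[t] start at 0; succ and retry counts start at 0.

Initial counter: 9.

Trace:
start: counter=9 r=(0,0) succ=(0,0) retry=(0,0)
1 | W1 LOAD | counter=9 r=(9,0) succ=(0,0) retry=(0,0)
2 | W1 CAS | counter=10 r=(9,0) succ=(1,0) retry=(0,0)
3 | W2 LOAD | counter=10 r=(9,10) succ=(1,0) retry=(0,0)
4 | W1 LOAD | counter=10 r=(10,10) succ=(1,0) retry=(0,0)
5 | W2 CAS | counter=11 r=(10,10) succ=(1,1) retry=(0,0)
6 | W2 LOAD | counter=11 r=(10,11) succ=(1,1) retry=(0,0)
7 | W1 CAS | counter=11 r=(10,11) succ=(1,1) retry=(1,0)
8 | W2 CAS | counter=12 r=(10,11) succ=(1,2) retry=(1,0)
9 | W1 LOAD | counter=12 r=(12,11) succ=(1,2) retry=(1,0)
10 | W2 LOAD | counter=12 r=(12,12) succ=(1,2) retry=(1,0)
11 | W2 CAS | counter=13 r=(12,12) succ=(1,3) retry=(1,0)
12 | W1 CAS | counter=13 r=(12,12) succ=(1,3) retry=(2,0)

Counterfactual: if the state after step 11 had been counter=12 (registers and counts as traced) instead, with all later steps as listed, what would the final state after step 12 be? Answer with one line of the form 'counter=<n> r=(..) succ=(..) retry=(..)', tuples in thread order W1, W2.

counter=13 r=(12,12) succ=(2,3) retry=(1,0)

state after step 11 := counter=12 r=(12,12) succ=(1,3) retry=(1,0)
12 | W1 CAS | counter=13 r=(12,12) succ=(2,3) retry=(1,0)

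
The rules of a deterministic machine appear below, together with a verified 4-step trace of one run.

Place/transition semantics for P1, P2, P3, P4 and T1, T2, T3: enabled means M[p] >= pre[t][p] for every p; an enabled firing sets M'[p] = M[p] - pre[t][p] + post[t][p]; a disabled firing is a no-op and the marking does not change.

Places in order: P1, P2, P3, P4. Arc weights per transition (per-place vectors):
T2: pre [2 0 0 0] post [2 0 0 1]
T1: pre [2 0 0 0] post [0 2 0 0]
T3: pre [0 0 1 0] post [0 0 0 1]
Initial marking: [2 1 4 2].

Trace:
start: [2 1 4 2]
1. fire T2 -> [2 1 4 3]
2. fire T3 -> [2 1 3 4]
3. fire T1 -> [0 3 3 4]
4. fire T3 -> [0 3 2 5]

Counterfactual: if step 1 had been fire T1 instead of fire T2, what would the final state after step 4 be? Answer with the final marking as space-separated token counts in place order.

0 3 2 4

(re-executing from step 1 with the substitution; state before step 1: [2 1 4 2])
1. fire T1 -> [0 3 4 2]
2. fire T3 -> [0 3 3 3]
3. fire T1 -> [0 3 3 3]
4. fire T3 -> [0 3 2 4]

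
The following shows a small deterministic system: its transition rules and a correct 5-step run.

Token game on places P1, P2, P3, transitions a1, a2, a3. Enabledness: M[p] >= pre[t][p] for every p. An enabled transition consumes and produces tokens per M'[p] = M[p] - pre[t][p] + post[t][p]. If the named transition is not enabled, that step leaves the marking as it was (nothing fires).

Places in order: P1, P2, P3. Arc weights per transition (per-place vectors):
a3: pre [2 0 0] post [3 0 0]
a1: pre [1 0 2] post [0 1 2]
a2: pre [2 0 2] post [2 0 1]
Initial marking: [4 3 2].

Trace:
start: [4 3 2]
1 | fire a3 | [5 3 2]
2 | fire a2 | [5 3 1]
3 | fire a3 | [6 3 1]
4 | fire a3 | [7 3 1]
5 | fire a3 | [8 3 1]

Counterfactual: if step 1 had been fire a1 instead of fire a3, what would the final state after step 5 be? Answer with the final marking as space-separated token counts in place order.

6 4 1

(re-executing from step 1 with the substitution; state before step 1: [4 3 2])
1 | fire a1 | [3 4 2]
2 | fire a2 | [3 4 1]
3 | fire a3 | [4 4 1]
4 | fire a3 | [5 4 1]
5 | fire a3 | [6 4 1]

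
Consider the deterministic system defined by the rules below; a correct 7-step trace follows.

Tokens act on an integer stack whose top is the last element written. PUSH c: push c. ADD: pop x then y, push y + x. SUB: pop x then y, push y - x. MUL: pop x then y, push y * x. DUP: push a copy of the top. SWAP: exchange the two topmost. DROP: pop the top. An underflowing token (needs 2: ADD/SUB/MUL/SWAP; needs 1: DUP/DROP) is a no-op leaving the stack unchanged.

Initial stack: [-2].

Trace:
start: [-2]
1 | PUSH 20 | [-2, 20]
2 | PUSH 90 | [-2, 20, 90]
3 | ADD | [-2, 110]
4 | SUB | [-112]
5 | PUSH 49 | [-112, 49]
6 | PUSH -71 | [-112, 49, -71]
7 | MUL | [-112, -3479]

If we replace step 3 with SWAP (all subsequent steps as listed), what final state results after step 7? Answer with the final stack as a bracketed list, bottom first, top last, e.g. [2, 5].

[-2, 70, -3479]

(re-executing from step 3 with the substitution; state before step 3: [-2, 20, 90])
3 | SWAP | [-2, 90, 20]
4 | SUB | [-2, 70]
5 | PUSH 49 | [-2, 70, 49]
6 | PUSH -71 | [-2, 70, 49, -71]
7 | MUL | [-2, 70, -3479]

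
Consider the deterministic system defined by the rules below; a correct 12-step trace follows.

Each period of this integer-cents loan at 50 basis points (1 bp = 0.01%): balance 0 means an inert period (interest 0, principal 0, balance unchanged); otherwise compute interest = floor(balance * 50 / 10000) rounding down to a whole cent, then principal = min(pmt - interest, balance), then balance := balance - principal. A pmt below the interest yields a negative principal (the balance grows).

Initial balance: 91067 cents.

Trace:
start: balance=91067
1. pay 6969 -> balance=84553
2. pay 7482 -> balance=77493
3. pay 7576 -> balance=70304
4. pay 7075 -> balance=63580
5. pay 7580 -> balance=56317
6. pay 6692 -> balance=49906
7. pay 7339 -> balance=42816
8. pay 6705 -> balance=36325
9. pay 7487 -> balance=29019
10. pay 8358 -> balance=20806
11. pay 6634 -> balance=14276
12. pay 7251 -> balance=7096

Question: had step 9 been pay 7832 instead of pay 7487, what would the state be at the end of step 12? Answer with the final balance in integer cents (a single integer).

(re-executing from step 9 with the substitution; state before step 9: balance=36325)
9. pay 7832 -> balance=28674
10. pay 8358 -> balance=20459
11. pay 6634 -> balance=13927
12. pay 7251 -> balance=6745

6745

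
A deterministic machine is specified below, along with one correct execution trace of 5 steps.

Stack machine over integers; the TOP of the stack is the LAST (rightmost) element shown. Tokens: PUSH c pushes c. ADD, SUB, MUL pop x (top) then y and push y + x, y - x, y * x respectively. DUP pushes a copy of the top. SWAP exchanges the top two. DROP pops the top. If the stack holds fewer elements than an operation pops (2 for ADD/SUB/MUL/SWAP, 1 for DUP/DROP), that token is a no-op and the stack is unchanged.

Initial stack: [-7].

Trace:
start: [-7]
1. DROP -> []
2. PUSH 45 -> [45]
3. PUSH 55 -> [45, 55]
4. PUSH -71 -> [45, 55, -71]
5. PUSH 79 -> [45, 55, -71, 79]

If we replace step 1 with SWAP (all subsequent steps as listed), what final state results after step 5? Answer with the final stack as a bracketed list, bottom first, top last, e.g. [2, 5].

[-7, 45, 55, -71, 79]

(re-executing from step 1 with the substitution; state before step 1: [-7])
1. SWAP -> [-7]
2. PUSH 45 -> [-7, 45]
3. PUSH 55 -> [-7, 45, 55]
4. PUSH -71 -> [-7, 45, 55, -71]
5. PUSH 79 -> [-7, 45, 55, -71, 79]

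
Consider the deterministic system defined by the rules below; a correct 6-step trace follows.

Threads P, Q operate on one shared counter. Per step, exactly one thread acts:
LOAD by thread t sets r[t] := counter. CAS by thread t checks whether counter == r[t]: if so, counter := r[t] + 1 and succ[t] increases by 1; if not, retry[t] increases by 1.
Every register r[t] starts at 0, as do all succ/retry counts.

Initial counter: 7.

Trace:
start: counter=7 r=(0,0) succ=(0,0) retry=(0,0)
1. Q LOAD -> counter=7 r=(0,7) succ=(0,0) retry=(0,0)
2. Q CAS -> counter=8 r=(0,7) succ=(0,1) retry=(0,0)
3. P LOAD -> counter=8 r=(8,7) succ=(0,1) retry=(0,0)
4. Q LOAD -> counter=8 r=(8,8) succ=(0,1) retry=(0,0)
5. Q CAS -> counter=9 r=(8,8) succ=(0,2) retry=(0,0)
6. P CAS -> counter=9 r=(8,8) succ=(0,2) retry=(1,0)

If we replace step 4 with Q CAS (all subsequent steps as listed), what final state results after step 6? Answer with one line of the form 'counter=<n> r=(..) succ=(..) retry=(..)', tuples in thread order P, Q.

counter=9 r=(8,7) succ=(1,1) retry=(0,2)

(re-executing from step 4 with the substitution; state before step 4: counter=8 r=(8,7) succ=(0,1) retry=(0,0))
4. Q CAS -> counter=8 r=(8,7) succ=(0,1) retry=(0,1)
5. Q CAS -> counter=8 r=(8,7) succ=(0,1) retry=(0,2)
6. P CAS -> counter=9 r=(8,7) succ=(1,1) retry=(0,2)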